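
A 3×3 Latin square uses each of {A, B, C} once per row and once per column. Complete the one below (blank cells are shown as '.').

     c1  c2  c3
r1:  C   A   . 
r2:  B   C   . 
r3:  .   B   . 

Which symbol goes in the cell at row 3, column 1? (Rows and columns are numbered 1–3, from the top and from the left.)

(r1,c3) = B
(r2,c3) = A
(r3,c1) = A

A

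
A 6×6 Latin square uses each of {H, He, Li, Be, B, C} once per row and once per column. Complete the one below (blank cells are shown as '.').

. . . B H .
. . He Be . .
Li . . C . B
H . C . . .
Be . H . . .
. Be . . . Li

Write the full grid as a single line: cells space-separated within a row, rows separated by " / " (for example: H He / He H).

C He Li B H Be / B C He Be Li H / Li H Be C He B / H B C Li Be He / Be Li H He B C / He Be B H C Li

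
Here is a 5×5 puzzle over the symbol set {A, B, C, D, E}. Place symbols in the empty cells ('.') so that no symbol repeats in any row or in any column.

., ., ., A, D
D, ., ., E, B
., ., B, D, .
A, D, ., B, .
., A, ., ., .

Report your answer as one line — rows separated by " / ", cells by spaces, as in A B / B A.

At row 2, column 2: row 2 has {B,D,E}; column 2 has {A,D}; that leaves C.
At row 2, column 3: row 2 has {B,C,D,E}; column 3 has {B}; that leaves A.
At row 3, column 2: row 3 has {B,D}; column 2 has {A,C,D}; that leaves E.
At row 5, column 4: row 5 has {A}; column 4 has {A,B,D,E}; that leaves C.
At row 5, column 5: row 5 has {A,C}; column 5 has {B,D}; that leaves E.
At row 1, column 2: row 1 has {A,D}; column 2 has {A,C,D,E}; that leaves B.
At row 3, column 1: row 3 has {B,D,E}; column 1 has {A,D}; that leaves C.
At row 3, column 5: row 3 has {B,C,D,E}; column 5 has {B,D,E}; that leaves A.
At row 4, column 5: row 4 has {A,B,D}; column 5 has {A,B,D,E}; that leaves C.
At row 5, column 1: row 5 has {A,C,E}; column 1 has {A,C,D}; that leaves B.
At row 5, column 3: row 5 has {A,B,C,E}; column 3 has {A,B}; that leaves D.
At row 1, column 1: row 1 has {A,B,D}; column 1 has {A,B,C,D}; that leaves E.
At row 1, column 3: row 1 has {A,B,D,E}; column 3 has {A,B,D}; that leaves C.
At row 4, column 3: row 4 has {A,B,C,D}; column 3 has {A,B,C,D}; that leaves E.

E B C A D / D C A E B / C E B D A / A D E B C / B A D C E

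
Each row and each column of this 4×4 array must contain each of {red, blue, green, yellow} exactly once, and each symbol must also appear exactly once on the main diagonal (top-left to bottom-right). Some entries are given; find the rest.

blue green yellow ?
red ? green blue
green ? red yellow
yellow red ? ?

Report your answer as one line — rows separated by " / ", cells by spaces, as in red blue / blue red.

blue green yellow red / red yellow green blue / green blue red yellow / yellow red blue green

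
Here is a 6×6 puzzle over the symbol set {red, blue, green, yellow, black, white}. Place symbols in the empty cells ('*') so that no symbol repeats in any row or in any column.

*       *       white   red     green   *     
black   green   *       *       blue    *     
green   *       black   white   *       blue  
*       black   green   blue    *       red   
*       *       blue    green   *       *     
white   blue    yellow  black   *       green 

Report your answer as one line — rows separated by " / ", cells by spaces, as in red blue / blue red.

blue yellow white red green black / black green red yellow blue white / green red black white yellow blue / yellow black green blue white red / red white blue green black yellow / white blue yellow black red green

(r1,c2) = yellow
(r1,c6) = black
(r2,c3) = red
(r2,c4) = yellow
(r2,c6) = white
(r3,c2) = red
(r3,c5) = yellow
(r4,c1) = yellow
(r4,c5) = white
(r5,c1) = red
(r5,c2) = white
(r5,c5) = black
(r5,c6) = yellow
(r6,c5) = red
(r1,c1) = blue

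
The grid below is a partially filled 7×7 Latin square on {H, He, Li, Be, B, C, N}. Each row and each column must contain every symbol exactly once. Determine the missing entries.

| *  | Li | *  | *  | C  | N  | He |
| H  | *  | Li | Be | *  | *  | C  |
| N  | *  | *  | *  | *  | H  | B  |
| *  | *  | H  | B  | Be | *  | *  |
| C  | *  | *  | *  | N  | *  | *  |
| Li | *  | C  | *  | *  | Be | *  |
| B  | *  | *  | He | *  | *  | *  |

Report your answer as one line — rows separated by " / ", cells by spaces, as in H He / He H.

(r1,c1) = Be
(r1,c3) = B
(r1,c4) = H
(r4,c1) = He
(r5,c4) = Li
(r6,c4) = N
(r6,c7) = H
(r3,c4) = C
(r5,c7) = Be
(r5,c3) = He
(r5,c6) = B
(r2,c6) = He
(r3,c3) = Be
(r5,c2) = H
(r7,c3) = N
(r7,c7) = Li
(r2,c5) = B
(r3,c2) = He
(r3,c5) = Li
(r4,c7) = N
(r6,c2) = B
(r6,c5) = He
(r7,c5) = H
(r7,c6) = C
(r2,c2) = N
(r4,c2) = C
(r4,c6) = Li
(r7,c2) = Be

Be Li B H C N He / H N Li Be B He C / N He Be C Li H B / He C H B Be Li N / C H He Li N B Be / Li B C N He Be H / B Be N He H C Li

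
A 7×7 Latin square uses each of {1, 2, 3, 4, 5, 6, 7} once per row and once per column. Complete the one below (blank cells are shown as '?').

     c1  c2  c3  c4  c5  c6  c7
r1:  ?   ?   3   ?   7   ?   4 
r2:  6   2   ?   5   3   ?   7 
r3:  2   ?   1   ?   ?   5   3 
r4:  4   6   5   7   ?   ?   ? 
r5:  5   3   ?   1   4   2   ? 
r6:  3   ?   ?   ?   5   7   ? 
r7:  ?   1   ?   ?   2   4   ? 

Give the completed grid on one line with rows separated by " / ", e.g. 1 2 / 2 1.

1 5 3 2 7 6 4 / 6 2 4 5 3 1 7 / 2 7 1 4 6 5 3 / 4 6 5 7 1 3 2 / 5 3 7 1 4 2 6 / 3 4 2 6 5 7 1 / 7 1 6 3 2 4 5

At row 1, column 1: row 1 has {3,4,7}; column 1 has {2,3,4,5,6}; that leaves 1.
At row 1, column 2: row 1 has {1,3,4,7}; column 2 has {1,2,3,6}; that leaves 5.
At row 1, column 6: row 1 has {1,3,4,5,7}; column 6 has {2,4,5,7}; that leaves 6.
At row 2, column 3: row 2 has {2,3,5,6,7}; column 3 has {1,3,5}; that leaves 4.
At row 2, column 6: row 2 has {2,3,4,5,6,7}; column 6 has {2,4,5,6,7}; that leaves 1.
At row 3, column 5: row 3 has {1,2,3,5}; column 5 has {2,3,4,5,7}; that leaves 6.
At row 4, column 5: row 4 has {4,5,6,7}; column 5 has {2,3,4,5,6,7}; that leaves 1.
At row 4, column 6: row 4 has {1,4,5,6,7}; column 6 has {1,2,4,5,6,7}; that leaves 3.
At row 4, column 7: row 4 has {1,3,4,5,6,7}; column 7 has {3,4,7}; that leaves 2.
At row 5, column 7: row 5 has {1,2,3,4,5}; column 7 has {2,3,4,7}; that leaves 6.
At row 6, column 2: row 6 has {3,5,7}; column 2 has {1,2,3,5,6}; that leaves 4.
At row 6, column 7: row 6 has {3,4,5,7}; column 7 has {2,3,4,6,7}; that leaves 1.
At row 7, column 1: row 7 has {1,2,4}; column 1 has {1,2,3,4,5,6}; that leaves 7.
At row 7, column 3: row 7 has {1,2,4,7}; column 3 has {1,3,4,5}; that leaves 6.
At row 7, column 4: row 7 has {1,2,4,6,7}; column 4 has {1,5,7}; that leaves 3.
At row 7, column 7: row 7 has {1,2,3,4,6,7}; column 7 has {1,2,3,4,6,7}; that leaves 5.
At row 1, column 4: row 1 has {1,3,4,5,6,7}; column 4 has {1,3,5,7}; that leaves 2.
At row 3, column 2: row 3 has {1,2,3,5,6}; column 2 has {1,2,3,4,5,6}; that leaves 7.
At row 3, column 4: row 3 has {1,2,3,5,6,7}; column 4 has {1,2,3,5,7}; that leaves 4.
At row 5, column 3: row 5 has {1,2,3,4,5,6}; column 3 has {1,3,4,5,6}; that leaves 7.
At row 6, column 3: row 6 has {1,3,4,5,7}; column 3 has {1,3,4,5,6,7}; that leaves 2.
At row 6, column 4: row 6 has {1,2,3,4,5,7}; column 4 has {1,2,3,4,5,7}; that leaves 6.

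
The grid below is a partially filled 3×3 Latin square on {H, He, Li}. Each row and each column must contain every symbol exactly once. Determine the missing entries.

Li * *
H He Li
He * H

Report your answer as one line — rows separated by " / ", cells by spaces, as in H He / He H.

Li H He / H He Li / He Li H

(r1,c2): row 1 has {Li}; column 2 has {He}, so it must be H.
(r1,c3): row 1 has {H,Li}; column 3 has {H,Li}, so it must be He.
(r3,c2): row 3 has {H,He}; column 2 has {H,He}, so it must be Li.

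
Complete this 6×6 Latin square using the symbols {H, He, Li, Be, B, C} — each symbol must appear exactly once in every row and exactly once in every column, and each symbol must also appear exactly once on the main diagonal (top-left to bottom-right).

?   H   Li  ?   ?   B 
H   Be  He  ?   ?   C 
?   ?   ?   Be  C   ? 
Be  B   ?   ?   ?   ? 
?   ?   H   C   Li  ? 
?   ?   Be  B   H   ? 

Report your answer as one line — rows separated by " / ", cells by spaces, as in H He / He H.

C H Li He Be B / H Be He Li B C / He Li B Be C H / Be B C H He Li / B He H C Li Be / Li C Be B H He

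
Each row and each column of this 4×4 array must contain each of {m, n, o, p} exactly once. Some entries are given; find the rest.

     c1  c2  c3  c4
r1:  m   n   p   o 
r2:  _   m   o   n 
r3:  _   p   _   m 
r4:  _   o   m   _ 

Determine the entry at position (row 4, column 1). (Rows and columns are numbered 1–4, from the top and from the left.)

n

(r2,c1): row 2 has {m,n,o}; column 1 has {m}, so it must be p.
(r3,c3): row 3 has {m,p}; column 3 has {m,o,p}, so it must be n.
(r4,c1): row 4 has {m,o}; column 1 has {m,p}, so it must be n.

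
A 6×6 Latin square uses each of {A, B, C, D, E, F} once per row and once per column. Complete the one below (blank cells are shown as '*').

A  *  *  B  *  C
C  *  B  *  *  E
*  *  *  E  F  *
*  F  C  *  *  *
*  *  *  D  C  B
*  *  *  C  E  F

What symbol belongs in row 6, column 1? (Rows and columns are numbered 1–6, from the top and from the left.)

row 1 has {A,B,C}; column 5 has {C,E,F} — only D is left for (r1,c5).
row 2 has {B,C,E}; column 5 has {C,D,E,F} — only A is left for (r2,c5).
row 4 has {C,F}; column 4 has {B,C,D,E} — only A is left for (r4,c4).
row 4 has {A,C,F}; column 5 has {A,C,D,E,F} — only B is left for (r4,c5).
row 4 has {A,B,C,F}; column 6 has {B,C,E,F} — only D is left for (r4,c6).
row 1 has {A,B,C,D}; column 2 has {F} — only E is left for (r1,c2).
row 1 has {A,B,C,D,E}; column 3 has {B,C} — only F is left for (r1,c3).
row 2 has {A,B,C,E}; column 2 has {E,F} — only D is left for (r2,c2).
row 2 has {A,B,C,D,E}; column 4 has {A,B,C,D,E} — only F is left for (r2,c4).
row 3 has {E,F}; column 6 has {B,C,D,E,F} — only A is left for (r3,c6).
row 4 has {A,B,C,D,F}; column 1 has {A,C} — only E is left for (r4,c1).
row 5 has {B,C,D}; column 1 has {A,C,E} — only F is left for (r5,c1).
row 5 has {B,C,D,F}; column 2 has {D,E,F} — only A is left for (r5,c2).
row 5 has {A,B,C,D,F}; column 3 has {B,C,F} — only E is left for (r5,c3).
row 6 has {C,E,F}; column 2 has {A,D,E,F} — only B is left for (r6,c2).
row 3 has {A,E,F}; column 2 has {A,B,D,E,F} — only C is left for (r3,c2).
row 3 has {A,C,E,F}; column 3 has {B,C,E,F} — only D is left for (r3,c3).
row 6 has {B,C,E,F}; column 1 has {A,C,E,F} — only D is left for (r6,c1).

D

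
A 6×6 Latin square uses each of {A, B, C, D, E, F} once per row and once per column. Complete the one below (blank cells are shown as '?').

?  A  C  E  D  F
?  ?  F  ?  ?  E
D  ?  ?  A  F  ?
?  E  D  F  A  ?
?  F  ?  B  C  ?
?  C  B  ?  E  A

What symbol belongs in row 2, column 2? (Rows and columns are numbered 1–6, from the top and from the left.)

D

(r1,c1) = B
(r2,c5) = B
(r3,c2) = B
(r3,c3) = E
(r3,c6) = C
(r4,c1) = C
(r4,c6) = B
(r5,c3) = A
(r5,c6) = D
(r6,c1) = F
(r6,c4) = D
(r2,c1) = A
(r2,c2) = D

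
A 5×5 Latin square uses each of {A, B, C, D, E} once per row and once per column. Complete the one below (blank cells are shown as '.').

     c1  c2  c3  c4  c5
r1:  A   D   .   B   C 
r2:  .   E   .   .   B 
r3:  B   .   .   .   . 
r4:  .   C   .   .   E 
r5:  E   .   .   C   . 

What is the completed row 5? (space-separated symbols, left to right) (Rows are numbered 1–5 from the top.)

(r1,c3) = E
(r3,c2) = A
(r3,c5) = D
(r4,c1) = D
(r4,c4) = A
(r5,c2) = B
(r5,c5) = A
(r2,c1) = C
(r2,c4) = D
(r3,c3) = C
(r3,c4) = E
(r4,c3) = B
(r5,c3) = D

E B D C A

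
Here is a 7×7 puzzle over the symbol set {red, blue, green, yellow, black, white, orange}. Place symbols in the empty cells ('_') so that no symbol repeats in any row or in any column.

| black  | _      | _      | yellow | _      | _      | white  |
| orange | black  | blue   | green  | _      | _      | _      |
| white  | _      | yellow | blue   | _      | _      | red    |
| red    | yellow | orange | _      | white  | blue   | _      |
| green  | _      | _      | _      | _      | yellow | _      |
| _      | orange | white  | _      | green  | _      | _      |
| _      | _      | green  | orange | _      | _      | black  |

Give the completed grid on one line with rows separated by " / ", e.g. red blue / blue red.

black blue red yellow orange green white / orange black blue green red white yellow / white green yellow blue black orange red / red yellow orange black white blue green / green red black white blue yellow orange / yellow orange white red green black blue / blue white green orange yellow red black

(r1,c3) = red
(r2,c7) = yellow
(r3,c2) = green
(r4,c4) = black
(r4,c7) = green
(r5,c3) = black
(r6,c4) = red
(r6,c6) = black
(r6,c7) = blue
(r1,c2) = blue
(r1,c5) = orange
(r1,c6) = green
(r2,c5) = red
(r2,c6) = white
(r3,c5) = black
(r3,c6) = orange
(r5,c4) = white
(r5,c5) = blue
(r5,c7) = orange
(r6,c1) = yellow
(r7,c1) = blue
(r7,c5) = yellow
(r7,c6) = red
(r5,c2) = red
(r7,c2) = white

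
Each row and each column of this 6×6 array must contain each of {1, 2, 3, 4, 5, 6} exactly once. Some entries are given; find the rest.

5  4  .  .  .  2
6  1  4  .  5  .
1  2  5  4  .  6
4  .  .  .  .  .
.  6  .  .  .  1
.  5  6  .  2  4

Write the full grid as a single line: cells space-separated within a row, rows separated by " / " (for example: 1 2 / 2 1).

5 4 1 3 6 2 / 6 1 4 2 5 3 / 1 2 5 4 3 6 / 4 3 2 6 1 5 / 2 6 3 5 4 1 / 3 5 6 1 2 4

(r2,c6) = 3
(r3,c5) = 3
(r4,c2) = 3
(r4,c6) = 5
(r5,c5) = 4
(r6,c1) = 3
(r6,c4) = 1
(r2,c4) = 2
(r4,c4) = 6
(r4,c5) = 1
(r5,c1) = 2
(r5,c3) = 3
(r5,c4) = 5
(r1,c3) = 1
(r1,c4) = 3
(r1,c5) = 6
(r4,c3) = 2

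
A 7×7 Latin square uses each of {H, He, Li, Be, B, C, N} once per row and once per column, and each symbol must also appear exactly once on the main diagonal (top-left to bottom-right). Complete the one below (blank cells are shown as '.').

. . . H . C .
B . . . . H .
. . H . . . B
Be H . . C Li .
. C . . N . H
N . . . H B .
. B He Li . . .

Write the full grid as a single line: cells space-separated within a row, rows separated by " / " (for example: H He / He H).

Li He N H B C Be / B Be C N He H Li / C N H Be Li He B / Be H B He C Li N / He C Li B N Be H / N Li Be C H B He / H B He Li Be N C

row 4 has {H,Li,Be,C}; column 4 has {H,Li}; the diagonal has {H,B,N} — only He is left for (r4,c4).
row 4 has {H,He,Li,Be,C}; column 7 has {H,B} — only N is left for (r4,c7).
row 7 has {He,Li,B}; column 5 has {H,C,N} — only Be is left for (r7,c5).
row 7 has {He,Li,Be,B}; column 6 has {H,Li,B,C} — only N is left for (r7,c6).
row 7 has {He,Li,Be,B,N}; column 7 has {H,B,N}; the diagonal has {H,He,B,N} — only C is left for (r7,c7).
row 1 has {H,C}; column 1 has {Be,B,N}; the diagonal has {H,He,B,C,N} — only Li is left for (r1,c1).
row 2 has {H,B}; column 2 has {H,B,C}; the diagonal has {H,He,Li,B,C,N} — only Be is left for (r2,c2).
row 4 has {H,He,Li,Be,C,N}; column 3 has {H,He} — only B is left for (r4,c3).
row 5 has {H,C,N}; column 1 has {Li,Be,B,N} — only He is left for (r5,c1).
row 5 has {H,He,C,N}; column 6 has {H,Li,B,C,N} — only Be is left for (r5,c6).
row 7 has {He,Li,Be,B,C,N}; column 1 has {He,Li,Be,B,N} — only H is left for (r7,c1).
row 3 has {H,B}; column 1 has {H,He,Li,Be,B,N} — only C is left for (r3,c1).
row 3 has {H,B,C}; column 6 has {H,Li,Be,B,C,N} — only He is left for (r3,c6).
row 5 has {H,He,Be,C,N}; column 3 has {H,He,B} — only Li is left for (r5,c3).
row 5 has {H,He,Li,Be,C,N}; column 4 has {H,He,Li} — only B is left for (r5,c4).
row 3 has {H,He,B,C}; column 5 has {H,Be,C,N} — only Li is left for (r3,c5).
row 2 has {H,Be,B}; column 5 has {H,Li,Be,C,N} — only He is left for (r2,c5).
row 2 has {H,He,Be,B}; column 7 has {H,B,C,N} — only Li is left for (r2,c7).
row 3 has {H,He,Li,B,C}; column 2 has {H,Be,B,C} — only N is left for (r3,c2).
row 3 has {H,He,Li,B,C,N}; column 4 has {H,He,Li,B} — only Be is left for (r3,c4).
row 6 has {H,B,N}; column 4 has {H,He,Li,Be,B} — only C is left for (r6,c4).
row 1 has {H,Li,C}; column 2 has {H,Be,B,C,N} — only He is left for (r1,c2).
row 1 has {H,He,Li,C}; column 5 has {H,He,Li,Be,C,N} — only B is left for (r1,c5).
row 1 has {H,He,Li,B,C}; column 7 has {H,Li,B,C,N} — only Be is left for (r1,c7).
row 2 has {H,He,Li,Be,B}; column 4 has {H,He,Li,Be,B,C} — only N is left for (r2,c4).
row 6 has {H,B,C,N}; column 2 has {H,He,Be,B,C,N} — only Li is left for (r6,c2).
row 6 has {H,Li,B,C,N}; column 3 has {H,He,Li,B} — only Be is left for (r6,c3).
row 6 has {H,Li,Be,B,C,N}; column 7 has {H,Li,Be,B,C,N} — only He is left for (r6,c7).
row 1 has {H,He,Li,Be,B,C}; column 3 has {H,He,Li,Be,B} — only N is left for (r1,c3).
row 2 has {H,He,Li,Be,B,N}; column 3 has {H,He,Li,Be,B,N} — only C is left for (r2,c3).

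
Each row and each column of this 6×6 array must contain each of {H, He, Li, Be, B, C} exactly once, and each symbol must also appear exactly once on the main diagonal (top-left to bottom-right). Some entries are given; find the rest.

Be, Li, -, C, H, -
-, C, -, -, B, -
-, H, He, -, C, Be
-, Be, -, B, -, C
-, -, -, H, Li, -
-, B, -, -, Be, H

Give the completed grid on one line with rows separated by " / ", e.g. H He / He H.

Be Li B C H He / He C H Be B Li / B H He Li C Be / H Be Li B He C / C He Be H Li B / Li B C He Be H

row 1 has {H,Li,Be,C}; column 3 has {He} — only B is left for (r1,c3).
row 1 has {H,Li,Be,B,C}; column 6 has {H,Be,C} — only He is left for (r1,c6).
row 2 has {B,C}; column 6 has {H,He,Be,C} — only Li is left for (r2,c6).
row 3 has {H,He,Be,C}; column 4 has {H,B,C} — only Li is left for (r3,c4).
row 4 has {Be,B,C}; column 5 has {H,Li,Be,B,C} — only He is left for (r4,c5).
row 5 has {H,Li}; column 2 has {H,Li,Be,B,C} — only He is left for (r5,c2).
row 5 has {H,He,Li}; column 6 has {H,He,Li,Be,C} — only B is left for (r5,c6).
row 6 has {H,Be,B}; column 4 has {H,Li,B,C} — only He is left for (r6,c4).
row 2 has {Li,B,C}; column 4 has {H,He,Li,B,C} — only Be is left for (r2,c4).
row 3 has {H,He,Li,Be,C}; column 1 has {Be} — only B is left for (r3,c1).
row 5 has {H,He,Li,B}; column 1 has {Be,B} — only C is left for (r5,c1).
row 5 has {H,He,Li,B,C}; column 3 has {He,B} — only Be is left for (r5,c3).
row 6 has {H,He,Be,B}; column 1 has {Be,B,C} — only Li is left for (r6,c1).
row 6 has {H,He,Li,Be,B}; column 3 has {He,Be,B} — only C is left for (r6,c3).
row 2 has {Li,Be,B,C}; column 3 has {He,Be,B,C} — only H is left for (r2,c3).
row 4 has {He,Be,B,C}; column 1 has {Li,Be,B,C} — only H is left for (r4,c1).
row 4 has {H,He,Be,B,C}; column 3 has {H,He,Be,B,C} — only Li is left for (r4,c3).
row 2 has {H,Li,Be,B,C}; column 1 has {H,Li,Be,B,C} — only He is left for (r2,c1).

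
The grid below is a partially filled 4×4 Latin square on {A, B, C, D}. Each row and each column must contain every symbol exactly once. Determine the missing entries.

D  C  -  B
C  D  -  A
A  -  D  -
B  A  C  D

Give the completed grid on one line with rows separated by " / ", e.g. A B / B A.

D C A B / C D B A / A B D C / B A C D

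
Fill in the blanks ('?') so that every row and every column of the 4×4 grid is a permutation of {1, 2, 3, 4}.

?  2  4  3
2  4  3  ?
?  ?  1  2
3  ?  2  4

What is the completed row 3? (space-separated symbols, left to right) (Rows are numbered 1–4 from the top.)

Cell (r1,c1): row 1 has {2,3,4}; column 1 has {2,3} → 1.
Cell (r2,c4): row 2 has {2,3,4}; column 4 has {2,3,4} → 1.
Cell (r3,c1): row 3 has {1,2}; column 1 has {1,2,3} → 4.
Cell (r3,c2): row 3 has {1,2,4}; column 2 has {2,4} → 3.

4 3 1 2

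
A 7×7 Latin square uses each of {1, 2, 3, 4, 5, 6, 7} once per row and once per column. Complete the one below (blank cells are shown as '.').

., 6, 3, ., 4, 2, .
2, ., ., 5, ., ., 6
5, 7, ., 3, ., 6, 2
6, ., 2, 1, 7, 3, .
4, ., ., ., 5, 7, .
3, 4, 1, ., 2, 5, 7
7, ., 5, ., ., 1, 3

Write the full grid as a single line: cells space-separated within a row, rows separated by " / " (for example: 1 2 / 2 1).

1 6 3 7 4 2 5 / 2 1 7 5 3 4 6 / 5 7 4 3 1 6 2 / 6 5 2 1 7 3 4 / 4 3 6 2 5 7 1 / 3 4 1 6 2 5 7 / 7 2 5 4 6 1 3

row 1 has {2,3,4,6}; column 1 has {2,3,4,5,6,7} — only 1 is left for (r1,c1).
row 1 has {1,2,3,4,6}; column 4 has {1,3,5} — only 7 is left for (r1,c4).
row 1 has {1,2,3,4,6,7}; column 7 has {2,3,6,7} — only 5 is left for (r1,c7).
row 2 has {2,5,6}; column 6 has {1,2,3,5,6,7} — only 4 is left for (r2,c6).
row 3 has {2,3,5,6,7}; column 3 has {1,2,3,5} — only 4 is left for (r3,c3).
row 3 has {2,3,4,5,6,7}; column 5 has {2,4,5,7} — only 1 is left for (r3,c5).
row 4 has {1,2,3,6,7}; column 2 has {4,6,7} — only 5 is left for (r4,c2).
row 4 has {1,2,3,5,6,7}; column 7 has {2,3,5,6,7} — only 4 is left for (r4,c7).
row 5 has {4,5,7}; column 3 has {1,2,3,4,5} — only 6 is left for (r5,c3).
row 5 has {4,5,6,7}; column 4 has {1,3,5,7} — only 2 is left for (r5,c4).
row 5 has {2,4,5,6,7}; column 7 has {2,3,4,5,6,7} — only 1 is left for (r5,c7).
row 6 has {1,2,3,4,5,7}; column 4 has {1,2,3,5,7} — only 6 is left for (r6,c4).
row 7 has {1,3,5,7}; column 2 has {4,5,6,7} — only 2 is left for (r7,c2).
row 7 has {1,2,3,5,7}; column 4 has {1,2,3,5,6,7} — only 4 is left for (r7,c4).
row 7 has {1,2,3,4,5,7}; column 5 has {1,2,4,5,7} — only 6 is left for (r7,c5).
row 2 has {2,4,5,6}; column 3 has {1,2,3,4,5,6} — only 7 is left for (r2,c3).
row 2 has {2,4,5,6,7}; column 5 has {1,2,4,5,6,7} — only 3 is left for (r2,c5).
row 5 has {1,2,4,5,6,7}; column 2 has {2,4,5,6,7} — only 3 is left for (r5,c2).
row 2 has {2,3,4,5,6,7}; column 2 has {2,3,4,5,6,7} — only 1 is left for (r2,c2).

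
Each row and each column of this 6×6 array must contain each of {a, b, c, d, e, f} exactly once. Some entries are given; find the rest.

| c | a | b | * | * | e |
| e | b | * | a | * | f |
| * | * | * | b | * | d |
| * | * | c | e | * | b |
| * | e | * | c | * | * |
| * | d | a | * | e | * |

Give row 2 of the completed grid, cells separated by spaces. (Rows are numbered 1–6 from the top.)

e b d a c f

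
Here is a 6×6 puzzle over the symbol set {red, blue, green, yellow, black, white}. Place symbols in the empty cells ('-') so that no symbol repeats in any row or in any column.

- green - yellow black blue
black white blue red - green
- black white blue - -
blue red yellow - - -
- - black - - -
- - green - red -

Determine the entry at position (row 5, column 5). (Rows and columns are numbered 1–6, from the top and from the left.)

blue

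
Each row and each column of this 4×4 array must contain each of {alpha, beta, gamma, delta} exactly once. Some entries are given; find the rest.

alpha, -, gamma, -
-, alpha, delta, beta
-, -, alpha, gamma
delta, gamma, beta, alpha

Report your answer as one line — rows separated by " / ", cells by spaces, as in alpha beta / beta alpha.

row 1 has {alpha,gamma}; column 4 has {alpha,beta,gamma} — only delta is left for (r1,c4).
row 2 has {alpha,beta,delta}; column 1 has {alpha,delta} — only gamma is left for (r2,c1).
row 3 has {alpha,gamma}; column 1 has {alpha,gamma,delta} — only beta is left for (r3,c1).
row 3 has {alpha,beta,gamma}; column 2 has {alpha,gamma} — only delta is left for (r3,c2).
row 1 has {alpha,gamma,delta}; column 2 has {alpha,gamma,delta} — only beta is left for (r1,c2).

alpha beta gamma delta / gamma alpha delta beta / beta delta alpha gamma / delta gamma beta alpha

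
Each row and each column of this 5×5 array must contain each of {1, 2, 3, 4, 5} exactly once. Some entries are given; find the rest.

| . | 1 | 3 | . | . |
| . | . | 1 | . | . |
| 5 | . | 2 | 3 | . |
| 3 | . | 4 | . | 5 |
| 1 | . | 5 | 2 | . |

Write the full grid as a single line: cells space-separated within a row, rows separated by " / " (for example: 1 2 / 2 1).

At row 3, column 2: row 3 has {2,3,5}; column 2 has {1}; that leaves 4.
At row 3, column 5: row 3 has {2,3,4,5}; column 5 has {5}; that leaves 1.
At row 4, column 2: row 4 has {3,4,5}; column 2 has {1,4}; that leaves 2.
At row 4, column 4: row 4 has {2,3,4,5}; column 4 has {2,3}; that leaves 1.
At row 5, column 2: row 5 has {1,2,5}; column 2 has {1,2,4}; that leaves 3.
At row 5, column 5: row 5 has {1,2,3,5}; column 5 has {1,5}; that leaves 4.
At row 1, column 5: row 1 has {1,3}; column 5 has {1,4,5}; that leaves 2.
At row 2, column 2: row 2 has {1}; column 2 has {1,2,3,4}; that leaves 5.
At row 2, column 4: row 2 has {1,5}; column 4 has {1,2,3}; that leaves 4.
At row 2, column 5: row 2 has {1,4,5}; column 5 has {1,2,4,5}; that leaves 3.
At row 1, column 1: row 1 has {1,2,3}; column 1 has {1,3,5}; that leaves 4.
At row 1, column 4: row 1 has {1,2,3,4}; column 4 has {1,2,3,4}; that leaves 5.
At row 2, column 1: row 2 has {1,3,4,5}; column 1 has {1,3,4,5}; that leaves 2.

4 1 3 5 2 / 2 5 1 4 3 / 5 4 2 3 1 / 3 2 4 1 5 / 1 3 5 2 4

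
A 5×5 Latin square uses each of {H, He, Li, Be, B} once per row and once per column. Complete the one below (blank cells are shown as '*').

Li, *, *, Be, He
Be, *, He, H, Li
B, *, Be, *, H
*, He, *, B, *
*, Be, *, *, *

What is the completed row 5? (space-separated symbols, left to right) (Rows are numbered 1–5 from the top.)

He Be H Li B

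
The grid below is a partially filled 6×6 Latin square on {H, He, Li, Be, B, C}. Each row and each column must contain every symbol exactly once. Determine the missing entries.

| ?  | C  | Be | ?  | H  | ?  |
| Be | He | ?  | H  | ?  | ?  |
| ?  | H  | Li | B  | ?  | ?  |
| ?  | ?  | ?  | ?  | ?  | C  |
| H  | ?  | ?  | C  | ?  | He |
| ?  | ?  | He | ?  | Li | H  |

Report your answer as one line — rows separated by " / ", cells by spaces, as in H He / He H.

row 3 has {H,Li,B}; column 6 has {H,He,C} — only Be is left for (r3,c6).
row 5 has {H,He,C}; column 3 has {He,Li,Be} — only B is left for (r5,c3).
row 5 has {H,He,B,C}; column 5 has {H,Li} — only Be is left for (r5,c5).
row 6 has {H,He,Li}; column 4 has {H,B,C} — only Be is left for (r6,c4).
row 2 has {H,He,Be}; column 3 has {He,Li,Be,B} — only C is left for (r2,c3).
row 2 has {H,He,Be,C}; column 5 has {H,Li,Be} — only B is left for (r2,c5).
row 2 has {H,He,Be,B,C}; column 6 has {H,He,Be,C} — only Li is left for (r2,c6).
row 4 has {C}; column 3 has {He,Li,Be,B,C} — only H is left for (r4,c3).
row 4 has {H,C}; column 5 has {H,Li,Be,B} — only He is left for (r4,c5).
row 5 has {H,He,Be,B,C}; column 2 has {H,He,C} — only Li is left for (r5,c2).
row 6 has {H,He,Li,Be}; column 2 has {H,He,Li,C} — only B is left for (r6,c2).
row 1 has {H,Be,C}; column 6 has {H,He,Li,Be,C} — only B is left for (r1,c6).
row 3 has {H,Li,Be,B}; column 5 has {H,He,Li,Be,B} — only C is left for (r3,c5).
row 4 has {H,He,C}; column 2 has {H,He,Li,B,C} — only Be is left for (r4,c2).
row 4 has {H,He,Be,C}; column 4 has {H,Be,B,C} — only Li is left for (r4,c4).
row 6 has {H,He,Li,Be,B}; column 1 has {H,Be} — only C is left for (r6,c1).
row 1 has {H,Be,B,C}; column 4 has {H,Li,Be,B,C} — only He is left for (r1,c4).
row 3 has {H,Li,Be,B,C}; column 1 has {H,Be,C} — only He is left for (r3,c1).
row 4 has {H,He,Li,Be,C}; column 1 has {H,He,Be,C} — only B is left for (r4,c1).
row 1 has {H,He,Be,B,C}; column 1 has {H,He,Be,B,C} — only Li is left for (r1,c1).

Li C Be He H B / Be He C H B Li / He H Li B C Be / B Be H Li He C / H Li B C Be He / C B He Be Li H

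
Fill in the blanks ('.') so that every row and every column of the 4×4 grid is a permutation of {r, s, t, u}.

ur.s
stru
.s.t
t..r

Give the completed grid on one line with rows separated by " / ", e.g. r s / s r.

u r t s / s t r u / r s u t / t u s r

At row 1, column 3: row 1 has {r,s,u}; column 3 has {r}; that leaves t.
At row 3, column 1: row 3 has {s,t}; column 1 has {s,t,u}; that leaves r.
At row 3, column 3: row 3 has {r,s,t}; column 3 has {r,t}; that leaves u.
At row 4, column 2: row 4 has {r,t}; column 2 has {r,s,t}; that leaves u.
At row 4, column 3: row 4 has {r,t,u}; column 3 has {r,t,u}; that leaves s.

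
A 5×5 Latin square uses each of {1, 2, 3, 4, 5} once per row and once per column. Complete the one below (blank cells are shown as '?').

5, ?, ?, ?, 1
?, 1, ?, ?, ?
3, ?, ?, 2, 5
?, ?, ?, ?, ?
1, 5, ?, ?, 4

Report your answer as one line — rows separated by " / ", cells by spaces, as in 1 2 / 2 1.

5 2 3 4 1 / 2 1 4 5 3 / 3 4 1 2 5 / 4 3 5 1 2 / 1 5 2 3 4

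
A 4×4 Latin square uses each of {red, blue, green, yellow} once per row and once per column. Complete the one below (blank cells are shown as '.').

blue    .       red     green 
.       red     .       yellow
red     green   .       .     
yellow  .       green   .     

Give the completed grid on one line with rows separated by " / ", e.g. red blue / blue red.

blue yellow red green / green red blue yellow / red green yellow blue / yellow blue green red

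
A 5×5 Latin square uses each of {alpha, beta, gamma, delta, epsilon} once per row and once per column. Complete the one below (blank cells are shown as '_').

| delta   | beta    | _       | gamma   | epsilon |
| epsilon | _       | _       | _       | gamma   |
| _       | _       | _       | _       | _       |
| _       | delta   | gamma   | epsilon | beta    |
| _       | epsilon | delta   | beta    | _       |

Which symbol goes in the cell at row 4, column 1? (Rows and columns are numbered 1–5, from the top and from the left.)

alpha

(r1,c3) = alpha
(r2,c2) = alpha
(r2,c3) = beta
(r2,c4) = delta
(r3,c2) = gamma
(r3,c3) = epsilon
(r3,c4) = alpha
(r3,c5) = delta
(r4,c1) = alpha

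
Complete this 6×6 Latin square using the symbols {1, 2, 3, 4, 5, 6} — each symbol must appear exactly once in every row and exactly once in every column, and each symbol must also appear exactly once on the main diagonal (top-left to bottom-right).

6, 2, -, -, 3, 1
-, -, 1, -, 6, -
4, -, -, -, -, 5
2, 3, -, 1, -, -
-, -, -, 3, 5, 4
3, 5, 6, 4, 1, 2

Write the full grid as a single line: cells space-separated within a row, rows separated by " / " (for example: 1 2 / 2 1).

6 2 4 5 3 1 / 5 4 1 2 6 3 / 4 1 3 6 2 5 / 2 3 5 1 4 6 / 1 6 2 3 5 4 / 3 5 6 4 1 2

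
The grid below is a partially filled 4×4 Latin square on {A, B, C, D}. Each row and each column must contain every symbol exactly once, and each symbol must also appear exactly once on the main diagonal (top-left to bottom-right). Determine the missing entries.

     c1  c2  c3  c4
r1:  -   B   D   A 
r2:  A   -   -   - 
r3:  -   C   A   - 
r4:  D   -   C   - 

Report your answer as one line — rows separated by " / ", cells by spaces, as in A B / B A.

C B D A / A D B C / B C A D / D A C B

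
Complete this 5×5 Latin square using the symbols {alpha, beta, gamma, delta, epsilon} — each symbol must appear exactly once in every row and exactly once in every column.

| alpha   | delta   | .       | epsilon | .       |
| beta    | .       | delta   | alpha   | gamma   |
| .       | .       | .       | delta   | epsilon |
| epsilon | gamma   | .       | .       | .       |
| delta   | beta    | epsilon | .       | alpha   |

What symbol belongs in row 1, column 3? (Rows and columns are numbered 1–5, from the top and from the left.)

gamma

(r1,c5): row 1 has {alpha,delta,epsilon}; column 5 has {alpha,gamma,epsilon}, so it must be beta.
(r2,c2): row 2 has {alpha,beta,gamma,delta}; column 2 has {beta,gamma,delta}, so it must be epsilon.
(r3,c1): row 3 has {delta,epsilon}; column 1 has {alpha,beta,delta,epsilon}, so it must be gamma.
(r3,c2): row 3 has {gamma,delta,epsilon}; column 2 has {beta,gamma,delta,epsilon}, so it must be alpha.
(r3,c3): row 3 has {alpha,gamma,delta,epsilon}; column 3 has {delta,epsilon}, so it must be beta.
(r4,c3): row 4 has {gamma,epsilon}; column 3 has {beta,delta,epsilon}, so it must be alpha.
(r4,c4): row 4 has {alpha,gamma,epsilon}; column 4 has {alpha,delta,epsilon}, so it must be beta.
(r4,c5): row 4 has {alpha,beta,gamma,epsilon}; column 5 has {alpha,beta,gamma,epsilon}, so it must be delta.
(r5,c4): row 5 has {alpha,beta,delta,epsilon}; column 4 has {alpha,beta,delta,epsilon}, so it must be gamma.
(r1,c3): row 1 has {alpha,beta,delta,epsilon}; column 3 has {alpha,beta,delta,epsilon}, so it must be gamma.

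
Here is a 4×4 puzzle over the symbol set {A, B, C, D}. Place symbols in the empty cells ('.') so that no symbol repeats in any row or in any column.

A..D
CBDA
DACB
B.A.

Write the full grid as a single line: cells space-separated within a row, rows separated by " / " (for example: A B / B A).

A C B D / C B D A / D A C B / B D A C

(r1,c2) = C
(r1,c3) = B
(r4,c2) = D
(r4,c4) = C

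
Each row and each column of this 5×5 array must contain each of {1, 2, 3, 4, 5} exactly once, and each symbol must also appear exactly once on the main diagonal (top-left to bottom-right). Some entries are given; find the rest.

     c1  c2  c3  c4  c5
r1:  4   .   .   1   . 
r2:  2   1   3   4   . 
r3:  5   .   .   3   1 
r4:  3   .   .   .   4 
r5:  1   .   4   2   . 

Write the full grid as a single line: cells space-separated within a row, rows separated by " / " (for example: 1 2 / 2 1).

4 3 5 1 2 / 2 1 3 4 5 / 5 4 2 3 1 / 3 2 1 5 4 / 1 5 4 2 3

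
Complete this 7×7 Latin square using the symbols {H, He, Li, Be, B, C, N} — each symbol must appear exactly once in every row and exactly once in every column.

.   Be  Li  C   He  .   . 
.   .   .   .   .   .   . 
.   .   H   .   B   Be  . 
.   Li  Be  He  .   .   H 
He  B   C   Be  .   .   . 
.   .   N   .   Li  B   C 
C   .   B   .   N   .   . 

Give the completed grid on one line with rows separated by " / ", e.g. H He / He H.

N Be Li C He H B / H N He B Be C Li / Li C H N B Be He / B Li Be He C N H / He B C Be H Li N / Be He N H Li B C / C H B Li N He Be

(r2,c3) = He
(r4,c5) = C
(r4,c6) = N
(r5,c5) = H
(r5,c6) = Li
(r5,c7) = N
(r6,c4) = H
(r7,c4) = Li
(r1,c6) = H
(r1,c7) = B
(r2,c5) = Be
(r2,c6) = C
(r2,c7) = Li
(r3,c4) = N
(r3,c7) = He
(r4,c1) = B
(r6,c1) = Be
(r6,c2) = He
(r7,c2) = H
(r7,c6) = He
(r7,c7) = Be
(r1,c1) = N
(r2,c1) = H
(r2,c2) = N
(r2,c4) = B
(r3,c1) = Li
(r3,c2) = C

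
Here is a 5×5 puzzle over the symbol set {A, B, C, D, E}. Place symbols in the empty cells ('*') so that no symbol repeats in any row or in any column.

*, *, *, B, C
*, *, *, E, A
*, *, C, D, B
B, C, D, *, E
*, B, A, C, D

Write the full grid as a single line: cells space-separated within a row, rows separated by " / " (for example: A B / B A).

D A E B C / C D B E A / A E C D B / B C D A E / E B A C D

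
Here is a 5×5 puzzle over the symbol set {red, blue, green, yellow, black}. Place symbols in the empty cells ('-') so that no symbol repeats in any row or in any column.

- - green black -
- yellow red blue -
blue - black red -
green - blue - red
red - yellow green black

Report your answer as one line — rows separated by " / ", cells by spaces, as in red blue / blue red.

yellow red green black blue / black yellow red blue green / blue green black red yellow / green black blue yellow red / red blue yellow green black

At row 1, column 1: row 1 has {green,black}; column 1 has {red,blue,green}; that leaves yellow.
At row 1, column 5: row 1 has {green,yellow,black}; column 5 has {red,black}; that leaves blue.
At row 2, column 1: row 2 has {red,blue,yellow}; column 1 has {red,blue,green,yellow}; that leaves black.
At row 2, column 5: row 2 has {red,blue,yellow,black}; column 5 has {red,blue,black}; that leaves green.
At row 3, column 2: row 3 has {red,blue,black}; column 2 has {yellow}; that leaves green.
At row 3, column 5: row 3 has {red,blue,green,black}; column 5 has {red,blue,green,black}; that leaves yellow.
At row 4, column 2: row 4 has {red,blue,green}; column 2 has {green,yellow}; that leaves black.
At row 4, column 4: row 4 has {red,blue,green,black}; column 4 has {red,blue,green,black}; that leaves yellow.
At row 5, column 2: row 5 has {red,green,yellow,black}; column 2 has {green,yellow,black}; that leaves blue.
At row 1, column 2: row 1 has {blue,green,yellow,black}; column 2 has {blue,green,yellow,black}; that leaves red.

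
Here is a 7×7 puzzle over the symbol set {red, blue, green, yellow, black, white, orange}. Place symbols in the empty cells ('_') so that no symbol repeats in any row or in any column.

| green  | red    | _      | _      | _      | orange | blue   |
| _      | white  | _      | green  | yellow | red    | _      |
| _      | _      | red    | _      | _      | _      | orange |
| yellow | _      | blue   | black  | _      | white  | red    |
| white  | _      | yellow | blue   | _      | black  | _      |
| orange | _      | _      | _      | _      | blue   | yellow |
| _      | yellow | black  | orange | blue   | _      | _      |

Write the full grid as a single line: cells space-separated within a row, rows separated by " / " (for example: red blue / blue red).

green red white yellow black orange blue / blue white orange green yellow red black / black blue red white green yellow orange / yellow green blue black orange white red / white orange yellow blue red black green / orange black green red white blue yellow / red yellow black orange blue green white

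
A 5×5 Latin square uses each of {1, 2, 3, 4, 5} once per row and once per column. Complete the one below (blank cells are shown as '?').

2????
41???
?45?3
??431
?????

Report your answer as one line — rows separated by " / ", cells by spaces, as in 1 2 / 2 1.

row 3 has {3,4,5}; column 1 has {2,4} — only 1 is left for (r3,c1).
row 3 has {1,3,4,5}; column 4 has {3} — only 2 is left for (r3,c4).
row 4 has {1,3,4}; column 1 has {1,2,4} — only 5 is left for (r4,c1).
row 4 has {1,3,4,5}; column 2 has {1,4} — only 2 is left for (r4,c2).
row 5 is empty so far; column 1 has {1,2,4,5} — only 3 is left for (r5,c1).
row 5 has {3}; column 2 has {1,2,4} — only 5 is left for (r5,c2).
row 1 has {2}; column 2 has {1,2,4,5} — only 3 is left for (r1,c2).
row 1 has {2,3}; column 3 has {4,5} — only 1 is left for (r1,c3).
row 2 has {1,4}; column 4 has {2,3} — only 5 is left for (r2,c4).
row 2 has {1,4,5}; column 5 has {1,3} — only 2 is left for (r2,c5).
row 5 has {3,5}; column 3 has {1,4,5} — only 2 is left for (r5,c3).
row 5 has {2,3,5}; column 5 has {1,2,3} — only 4 is left for (r5,c5).
row 1 has {1,2,3}; column 4 has {2,3,5} — only 4 is left for (r1,c4).
row 1 has {1,2,3,4}; column 5 has {1,2,3,4} — only 5 is left for (r1,c5).
row 2 has {1,2,4,5}; column 3 has {1,2,4,5} — only 3 is left for (r2,c3).
row 5 has {2,3,4,5}; column 4 has {2,3,4,5} — only 1 is left for (r5,c4).

2 3 1 4 5 / 4 1 3 5 2 / 1 4 5 2 3 / 5 2 4 3 1 / 3 5 2 1 4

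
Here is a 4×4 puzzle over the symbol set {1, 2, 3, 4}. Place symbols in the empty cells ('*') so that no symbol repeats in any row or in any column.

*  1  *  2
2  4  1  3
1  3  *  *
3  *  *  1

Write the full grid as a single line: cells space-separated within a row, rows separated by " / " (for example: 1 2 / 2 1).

4 1 3 2 / 2 4 1 3 / 1 3 2 4 / 3 2 4 1

(r1,c1): row 1 has {1,2}; column 1 has {1,2,3}, so it must be 4.
(r1,c3): row 1 has {1,2,4}; column 3 has {1}, so it must be 3.
(r3,c4): row 3 has {1,3}; column 4 has {1,2,3}, so it must be 4.
(r4,c2): row 4 has {1,3}; column 2 has {1,3,4}, so it must be 2.
(r4,c3): row 4 has {1,2,3}; column 3 has {1,3}, so it must be 4.
(r3,c3): row 3 has {1,3,4}; column 3 has {1,3,4}, so it must be 2.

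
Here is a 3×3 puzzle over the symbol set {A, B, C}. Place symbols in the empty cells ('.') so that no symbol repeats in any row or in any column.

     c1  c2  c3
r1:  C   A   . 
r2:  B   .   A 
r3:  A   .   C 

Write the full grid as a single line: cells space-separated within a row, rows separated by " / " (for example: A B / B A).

C A B / B C A / A B C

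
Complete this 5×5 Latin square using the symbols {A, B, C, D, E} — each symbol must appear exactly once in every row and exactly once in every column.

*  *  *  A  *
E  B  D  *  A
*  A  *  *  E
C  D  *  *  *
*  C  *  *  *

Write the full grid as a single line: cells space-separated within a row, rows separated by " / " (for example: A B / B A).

D E B A C / E B D C A / B A C D E / C D A E B / A C E B D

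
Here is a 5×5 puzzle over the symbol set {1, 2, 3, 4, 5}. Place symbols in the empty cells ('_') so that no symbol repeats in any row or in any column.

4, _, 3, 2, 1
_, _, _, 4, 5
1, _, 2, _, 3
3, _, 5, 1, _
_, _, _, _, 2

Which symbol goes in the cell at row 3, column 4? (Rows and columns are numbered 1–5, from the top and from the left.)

5

At row 1, column 2: row 1 has {1,2,3,4}; column 2 is empty so far; that leaves 5.
At row 2, column 1: row 2 has {4,5}; column 1 has {1,3,4}; that leaves 2.
At row 2, column 3: row 2 has {2,4,5}; column 3 has {2,3,5}; that leaves 1.
At row 3, column 2: row 3 has {1,2,3}; column 2 has {5}; that leaves 4.
At row 3, column 4: row 3 has {1,2,3,4}; column 4 has {1,2,4}; that leaves 5.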